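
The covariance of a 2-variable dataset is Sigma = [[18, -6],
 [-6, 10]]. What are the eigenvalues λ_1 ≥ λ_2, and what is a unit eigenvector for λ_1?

Step 1 — characteristic polynomial of 2×2 Sigma:
  det(Sigma - λI) = λ² - trace · λ + det = 0.
  trace = 18 + 10 = 28, det = 18·10 - (-6)² = 144.
Step 2 — discriminant:
  Δ = trace² - 4·det = 784 - 576 = 208.
Step 3 — eigenvalues:
  λ = (trace ± √Δ)/2 = (28 ± 14.4222)/2,
  λ_1 = 21.2111,  λ_2 = 6.7889.

Step 4 — unit eigenvector for λ_1: solve (Sigma - λ_1 I)v = 0. First row:
  (18 - 21.2111)·v_x + (-6)·v_y = 0, i.e. (-3.2111)·v_x + (-6)·v_y = 0,
  so v ∝ (b, λ_1 - a) = (-6, 3.2111); multiply by -1 so the first entry is positive: u = (6, -3.2111).
  ||u|| = √((6)² + (-3.2111)²) = √(46.3112) ≈ 6.8052,
  v_1 = u/||u|| ≈ (0.8817, -0.4719) (||v_1|| = 1).

λ_1 = 21.2111,  λ_2 = 6.7889;  v_1 ≈ (0.8817, -0.4719)


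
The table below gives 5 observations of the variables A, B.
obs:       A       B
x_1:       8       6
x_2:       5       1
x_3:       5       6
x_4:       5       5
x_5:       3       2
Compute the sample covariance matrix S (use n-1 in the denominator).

Step 1 — column means:
  mean(A) = (8 + 5 + 5 + 5 + 3) / 5 = 26/5 = 5.2
  mean(B) = (6 + 1 + 6 + 5 + 2) / 5 = 20/5 = 4

Step 2 — sample covariance S[i,j] = (1/(n-1)) · Σ_k (x_{k,i} - mean_i) · (x_{k,j} - mean_j), with n-1 = 4.
  S[A,A] = ((2.8)·(2.8) + (-0.2)·(-0.2) + (-0.2)·(-0.2) + (-0.2)·(-0.2) + (-2.2)·(-2.2)) / 4 = 12.8/4 = 3.2
  S[A,B] = ((2.8)·(2) + (-0.2)·(-3) + (-0.2)·(2) + (-0.2)·(1) + (-2.2)·(-2)) / 4 = 10/4 = 2.5
  S[B,B] = ((2)·(2) + (-3)·(-3) + (2)·(2) + (1)·(1) + (-2)·(-2)) / 4 = 22/4 = 5.5

S is symmetric (S[j,i] = S[i,j]). Assembling:

S = [[3.2, 2.5],
 [2.5, 5.5]]


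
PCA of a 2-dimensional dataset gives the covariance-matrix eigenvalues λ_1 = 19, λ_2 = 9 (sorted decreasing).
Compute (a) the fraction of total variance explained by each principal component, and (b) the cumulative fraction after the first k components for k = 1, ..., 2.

Step 1 — total variance = trace(Sigma) = Σ λ_i = 19 + 9 = 28.

Step 2 — fraction explained by component i = λ_i / Σ λ:
  PC1: 19/28 = 0.6786
  PC2: 9/28 = 0.3214

Step 3 — cumulative fraction after k components = (λ_1 + ... + λ_k) / Σ λ:
  k = 1: 19/28 = 0.6786
  k = 2: (19 + 9)/28 = 28/28 = 1

Summary (fraction, with percent):

explained: PC1 0.6786 (67.86%), PC2 0.3214 (32.14%);  cumulative: 0.6786, 1


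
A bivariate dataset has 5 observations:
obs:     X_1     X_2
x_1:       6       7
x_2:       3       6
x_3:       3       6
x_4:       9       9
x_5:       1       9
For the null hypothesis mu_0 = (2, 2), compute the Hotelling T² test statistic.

Step 1 — sample mean vector:
  mean(X_1) = (6 + 3 + 3 + 9 + 1) / 5 = 22/5 = 4.4
  mean(X_2) = (7 + 6 + 6 + 9 + 9) / 5 = 37/5 = 7.4
  x̄ = (4.4, 7.4),  deviation x̄ - mu_0 = (4.4, 7.4) - (2, 2) = (2.4, 5.4).

Step 2 — sample covariance matrix, S[i,j] = (1/(n-1)) · Σ_k (x_{k,i} - mean_i) · (x_{k,j} - mean_j), divisor n-1 = 4:
  S[X_1,X_1] = ((1.6)·(1.6) + (-1.4)·(-1.4) + (-1.4)·(-1.4) + (4.6)·(4.6) + (-3.4)·(-3.4)) / 4 = 39.2/4 = 9.8
  S[X_1,X_2] = ((1.6)·(-0.4) + (-1.4)·(-1.4) + (-1.4)·(-1.4) + (4.6)·(1.6) + (-3.4)·(1.6)) / 4 = 5.2/4 = 1.3
  S[X_2,X_2] = ((-0.4)·(-0.4) + (-1.4)·(-1.4) + (-1.4)·(-1.4) + (1.6)·(1.6) + (1.6)·(1.6)) / 4 = 9.2/4 = 2.3
  S = [[9.8, 1.3],
 [1.3, 2.3]].

Step 3 — invert S. det(S) = 9.8·2.3 - (1.3)² = 20.85.
  S^{-1} = (1/det) · [[d, -b], [-b, a]] = [[0.1103, -0.0624],
 [-0.0624, 0.47]].

Step 4 — quadratic form (x̄ - mu_0)^T · S^{-1} · (x̄ - mu_0):
  S^{-1} · (x̄ - mu_0) = (-0.0719, 2.3885),
  (x̄ - mu_0)^T · [...] = (2.4)·(-0.0719) + (5.4)·(2.3885) = 12.7252.

Step 5 — scale by n: T² = 5 · 12.7252 = 63.6259.

T² ≈ 63.6259


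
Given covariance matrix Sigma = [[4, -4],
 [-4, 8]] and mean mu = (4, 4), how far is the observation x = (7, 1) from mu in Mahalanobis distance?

Step 1 — centre the observation: (x - mu) = (3, -3).

Step 2 — invert Sigma. det(Sigma) = 4·8 - (-4)² = 16.
  Sigma^{-1} = (1/det) · [[d, -b], [-b, a]] = [[0.5, 0.25],
 [0.25, 0.25]].

Step 3 — form the quadratic (x - mu)^T · Sigma^{-1} · (x - mu):
  Sigma^{-1} · (x - mu) = (0.75, 0).
  (x - mu)^T · [Sigma^{-1} · (x - mu)] = (3)·(0.75) + (-3)·(0) = 2.25.

Step 4 — take square root: d = √(2.25) ≈ 1.5.

d(x, mu) = √(2.25) ≈ 1.5


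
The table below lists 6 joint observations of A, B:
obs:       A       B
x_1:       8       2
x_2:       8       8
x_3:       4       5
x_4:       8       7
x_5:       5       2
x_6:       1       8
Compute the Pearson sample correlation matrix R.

Step 1 — column means:
  mean(A) = (8 + 8 + 4 + 8 + 5 + 1) / 6 = 34/6 = 5.6667
  mean(B) = (2 + 8 + 5 + 7 + 2 + 8) / 6 = 32/6 = 5.3333

Step 2 — sample variances and covariances s[i,j] = (1/(n-1)) · Σ_k (x_{k,i} - mean_i) · (x_{k,j} - mean_j), with n-1 = 5:
  s[A,A] = ((2.3333)·(2.3333) + (2.3333)·(2.3333) + (-1.6667)·(-1.6667) + (2.3333)·(2.3333) + (-0.6667)·(-0.6667) + (-4.6667)·(-4.6667)) / 5 = 41.3333/5 = 8.2667
  s[A,B] = ((2.3333)·(-3.3333) + (2.3333)·(2.6667) + (-1.6667)·(-0.3333) + (2.3333)·(1.6667) + (-0.6667)·(-3.3333) + (-4.6667)·(2.6667)) / 5 = -7.3333/5 = -1.4667
  s[B,B] = ((-3.3333)·(-3.3333) + (2.6667)·(2.6667) + (-0.3333)·(-0.3333) + (1.6667)·(1.6667) + (-3.3333)·(-3.3333) + (2.6667)·(2.6667)) / 5 = 39.3333/5 = 7.8667
  Sample standard deviations s_i = √(s[i,i]):
  s(A) = √(8.2667) = 2.8752
  s(B) = √(7.8667) = 2.8048

Step 3 — r_{ij} = s_{ij} / (s_i · s_j):
  r[A,A] = 1 (diagonal).
  r[A,B] = -1.4667 / (2.8752 · 2.8048) = -1.4667 / 8.0642 = -0.1819
  r[B,B] = 1 (diagonal).

R is symmetric with unit diagonal. Assembling:

R = [[1, -0.1819],
 [-0.1819, 1]]


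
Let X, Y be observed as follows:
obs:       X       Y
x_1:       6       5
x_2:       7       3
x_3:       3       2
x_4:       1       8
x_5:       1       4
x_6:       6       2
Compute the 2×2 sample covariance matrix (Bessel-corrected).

Step 1 — column means:
  mean(X) = (6 + 7 + 3 + 1 + 1 + 6) / 6 = 24/6 = 4
  mean(Y) = (5 + 3 + 2 + 8 + 4 + 2) / 6 = 24/6 = 4

Step 2 — sample covariance S[i,j] = (1/(n-1)) · Σ_k (x_{k,i} - mean_i) · (x_{k,j} - mean_j), with n-1 = 5.
  S[X,X] = ((2)·(2) + (3)·(3) + (-1)·(-1) + (-3)·(-3) + (-3)·(-3) + (2)·(2)) / 5 = 36/5 = 7.2
  S[X,Y] = ((2)·(1) + (3)·(-1) + (-1)·(-2) + (-3)·(4) + (-3)·(0) + (2)·(-2)) / 5 = -15/5 = -3
  S[Y,Y] = ((1)·(1) + (-1)·(-1) + (-2)·(-2) + (4)·(4) + (0)·(0) + (-2)·(-2)) / 5 = 26/5 = 5.2

S is symmetric (S[j,i] = S[i,j]). Assembling:

S = [[7.2, -3],
 [-3, 5.2]]


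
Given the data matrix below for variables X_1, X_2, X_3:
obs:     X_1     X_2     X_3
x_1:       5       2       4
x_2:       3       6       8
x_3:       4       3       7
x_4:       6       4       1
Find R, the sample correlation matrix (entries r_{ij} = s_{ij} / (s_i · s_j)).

Step 1 — column means:
  mean(X_1) = (5 + 3 + 4 + 6) / 4 = 18/4 = 4.5
  mean(X_2) = (2 + 6 + 3 + 4) / 4 = 15/4 = 3.75
  mean(X_3) = (4 + 8 + 7 + 1) / 4 = 20/4 = 5

Step 2 — sample variances and covariances s[i,j] = (1/(n-1)) · Σ_k (x_{k,i} - mean_i) · (x_{k,j} - mean_j), with n-1 = 3:
  s[X_1,X_1] = ((0.5)·(0.5) + (-1.5)·(-1.5) + (-0.5)·(-0.5) + (1.5)·(1.5)) / 3 = 5/3 = 1.6667
  s[X_1,X_2] = ((0.5)·(-1.75) + (-1.5)·(2.25) + (-0.5)·(-0.75) + (1.5)·(0.25)) / 3 = -3.5/3 = -1.1667
  s[X_1,X_3] = ((0.5)·(-1) + (-1.5)·(3) + (-0.5)·(2) + (1.5)·(-4)) / 3 = -12/3 = -4
  s[X_2,X_2] = ((-1.75)·(-1.75) + (2.25)·(2.25) + (-0.75)·(-0.75) + (0.25)·(0.25)) / 3 = 8.75/3 = 2.9167
  s[X_2,X_3] = ((-1.75)·(-1) + (2.25)·(3) + (-0.75)·(2) + (0.25)·(-4)) / 3 = 6/3 = 2
  s[X_3,X_3] = ((-1)·(-1) + (3)·(3) + (2)·(2) + (-4)·(-4)) / 3 = 30/3 = 10
  Sample standard deviations s_i = √(s[i,i]):
  s(X_1) = √(1.6667) = 1.291
  s(X_2) = √(2.9167) = 1.7078
  s(X_3) = √(10) = 3.1623

Step 3 — r_{ij} = s_{ij} / (s_i · s_j):
  r[X_1,X_1] = 1 (diagonal).
  r[X_1,X_2] = -1.1667 / (1.291 · 1.7078) = -1.1667 / 2.2048 = -0.5292
  r[X_1,X_3] = -4 / (1.291 · 3.1623) = -4 / 4.0825 = -0.9798
  r[X_2,X_2] = 1 (diagonal).
  r[X_2,X_3] = 2 / (1.7078 · 3.1623) = 2 / 5.4006 = 0.3703
  r[X_3,X_3] = 1 (diagonal).

R is symmetric with unit diagonal. Assembling:

R = [[1, -0.5292, -0.9798],
 [-0.5292, 1, 0.3703],
 [-0.9798, 0.3703, 1]]


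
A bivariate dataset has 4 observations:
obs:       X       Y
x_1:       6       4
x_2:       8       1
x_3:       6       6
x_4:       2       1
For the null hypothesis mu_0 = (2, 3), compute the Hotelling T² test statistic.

Step 1 — sample mean vector:
  mean(X) = (6 + 8 + 6 + 2) / 4 = 22/4 = 5.5
  mean(Y) = (4 + 1 + 6 + 1) / 4 = 12/4 = 3
  x̄ = (5.5, 3),  deviation x̄ - mu_0 = (5.5, 3) - (2, 3) = (3.5, 0).

Step 2 — sample covariance matrix, S[i,j] = (1/(n-1)) · Σ_k (x_{k,i} - mean_i) · (x_{k,j} - mean_j), divisor n-1 = 3:
  S[X,X] = ((0.5)·(0.5) + (2.5)·(2.5) + (0.5)·(0.5) + (-3.5)·(-3.5)) / 3 = 19/3 = 6.3333
  S[X,Y] = ((0.5)·(1) + (2.5)·(-2) + (0.5)·(3) + (-3.5)·(-2)) / 3 = 4/3 = 1.3333
  S[Y,Y] = ((1)·(1) + (-2)·(-2) + (3)·(3) + (-2)·(-2)) / 3 = 18/3 = 6
  S = [[6.3333, 1.3333],
 [1.3333, 6]].

Step 3 — invert S. det(S) = 6.3333·6 - (1.3333)² = 36.2222.
  S^{-1} = (1/det) · [[d, -b], [-b, a]] = [[0.1656, -0.0368],
 [-0.0368, 0.1748]].

Step 4 — quadratic form (x̄ - mu_0)^T · S^{-1} · (x̄ - mu_0):
  S^{-1} · (x̄ - mu_0) = (0.5798, -0.1288),
  (x̄ - mu_0)^T · [...] = (3.5)·(0.5798) + (0)·(-0.1288) = 2.0291.

Step 5 — scale by n: T² = 4 · 2.0291 = 8.1166.

T² ≈ 8.1166


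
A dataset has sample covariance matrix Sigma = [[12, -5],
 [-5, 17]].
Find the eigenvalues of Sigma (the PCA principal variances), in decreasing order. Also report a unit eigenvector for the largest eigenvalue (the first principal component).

Step 1 — characteristic polynomial of 2×2 Sigma:
  det(Sigma - λI) = λ² - trace · λ + det = 0.
  trace = 12 + 17 = 29, det = 12·17 - (-5)² = 179.
Step 2 — discriminant:
  Δ = trace² - 4·det = 841 - 716 = 125.
Step 3 — eigenvalues:
  λ = (trace ± √Δ)/2 = (29 ± 11.1803)/2,
  λ_1 = 20.0902,  λ_2 = 8.9098.

Step 4 — unit eigenvector for λ_1: solve (Sigma - λ_1 I)v = 0. First row:
  (12 - 20.0902)·v_x + (-5)·v_y = 0, i.e. (-8.0902)·v_x + (-5)·v_y = 0,
  so v ∝ (b, λ_1 - a) = (-5, 8.0902); multiply by -1 so the first entry is positive: u = (5, -8.0902).
  ||u|| = √((5)² + (-8.0902)²) = √(90.4508) ≈ 9.5106,
  v_1 = u/||u|| ≈ (0.5257, -0.8507) (||v_1|| = 1).

λ_1 = 20.0902,  λ_2 = 8.9098;  v_1 ≈ (0.5257, -0.8507)


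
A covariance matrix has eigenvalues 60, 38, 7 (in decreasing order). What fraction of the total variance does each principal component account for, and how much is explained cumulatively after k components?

Step 1 — total variance = trace(Sigma) = Σ λ_i = 60 + 38 + 7 = 105.

Step 2 — fraction explained by component i = λ_i / Σ λ:
  PC1: 60/105 = 0.5714
  PC2: 38/105 = 0.3619
  PC3: 7/105 = 0.0667

Step 3 — cumulative fraction after k components = (λ_1 + ... + λ_k) / Σ λ:
  k = 1: 60/105 = 0.5714
  k = 2: (60 + 38)/105 = 98/105 = 0.9333
  k = 3: (60 + 38 + 7)/105 = 105/105 = 1

Summary (fraction, with percent):

explained: PC1 0.5714 (57.14%), PC2 0.3619 (36.19%), PC3 0.0667 (6.67%);  cumulative: 0.5714, 0.9333, 1


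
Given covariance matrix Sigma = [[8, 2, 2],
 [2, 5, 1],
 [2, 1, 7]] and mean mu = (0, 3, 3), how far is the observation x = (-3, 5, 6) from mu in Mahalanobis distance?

Step 1 — centre the observation: (x - mu) = (-3, 2, 3).

Step 2 — invert Sigma (cofactor / det for 3×3, or solve directly):
  Sigma^{-1} = [[0.1466, -0.0517, -0.0345],
 [-0.0517, 0.2241, -0.0172],
 [-0.0345, -0.0172, 0.1552]].

Step 3 — form the quadratic (x - mu)^T · Sigma^{-1} · (x - mu):
  Sigma^{-1} · (x - mu) = (-0.6466, 0.5517, 0.5345).
  (x - mu)^T · [Sigma^{-1} · (x - mu)] = (-3)·(-0.6466) + (2)·(0.5517) + (3)·(0.5345) = 4.6466.

Step 4 — take square root: d = √(4.6466) ≈ 2.1556.

d(x, mu) = √(4.6466) ≈ 2.1556


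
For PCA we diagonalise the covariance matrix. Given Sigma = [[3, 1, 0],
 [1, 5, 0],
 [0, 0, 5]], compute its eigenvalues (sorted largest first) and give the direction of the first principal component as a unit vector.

Step 1 — characteristic polynomial p(λ) = det(λI - Sigma) = λ³ - tr·λ² + c_1·λ - det, where tr = trace, c_1 = sum of the principal 2×2 minors, det = det(Sigma):
  tr = 3 + 5 + 5 = 13,
  c_1 = (3·5 - (1)²) + (3·5 - (0)²) + (5·5 - (0)²) = 14 + 15 + 25 = 54,
  det = 3·(5·5 - (0)²) - (1)·((1)·5 - (0)·(0)) + (0)·((1)·(0) - 5·(0)) = 3·(25) - (1)·(5) + (0)·(0) = 70.
  So p(λ) = λ³ - 13λ² + 54λ - 70.
Step 2 — look for an integer root (rational root theorem: any rational root is an integer divisor of 70). Testing λ = 5:
  p(5) = 125 - 325 + 270 - 70 = 0  ✓
  Dividing out (λ - 5): p(λ) = (λ - 5)(λ² - 8λ + 14).
Step 3 — remaining eigenvalues from the quadratic λ² - 8λ + 14 = 0:
  Δ = 8² - 4·14 = 64 - 56 = 8,  λ = (8 ± √8)/2 = (8 ± 2.8284)/2 ≈ 5.4142 or 2.5858.
  Sorted: λ_1 = 5.4142,  λ_2 = 5,  λ_3 = 2.5858  (check: sum = 13 = tr ✓).

Step 4 — unit eigenvector for λ_1 ≈ 5.4142: v spans the null space of (Sigma - λ_1 I), whose rows are
  r_1 = (-2.4142, 1, 0),  r_2 = (1, -0.4142, 0),  r_3 = (0, 0, -0.4142).
  v is orthogonal to every row, so take v ∝ r_1 × r_3 = ((1)·(-0.4142) - (0)·(0), (0)·(0) - (-2.4142)·(-0.4142), (-2.4142)·(0) - (1)·(0)) ≈ (-0.4142, -1, 0).
  Rescale (multiply by -1 so the first nonzero entry is positive): u = (0.4142, 1, 0).
  ||u|| = √((0.4142)² + (1)² + (0)²) = √(1.1716) ≈ 1.0824,  v_1 = u/||u|| ≈ (0.3827, 0.9239, 0) (||v_1|| = 1).

λ_1 = 5.4142,  λ_2 = 5,  λ_3 = 2.5858;  v_1 ≈ (0.3827, 0.9239, 0)


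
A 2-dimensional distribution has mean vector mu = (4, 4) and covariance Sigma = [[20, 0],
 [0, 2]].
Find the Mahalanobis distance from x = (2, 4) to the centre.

Step 1 — centre the observation: (x - mu) = (-2, 0).

Step 2 — invert Sigma. det(Sigma) = 20·2 - (0)² = 40.
  Sigma^{-1} = (1/det) · [[d, -b], [-b, a]] = [[0.05, 0],
 [0, 0.5]].

Step 3 — form the quadratic (x - mu)^T · Sigma^{-1} · (x - mu):
  Sigma^{-1} · (x - mu) = (-0.1, 0).
  (x - mu)^T · [Sigma^{-1} · (x - mu)] = (-2)·(-0.1) + (0)·(0) = 0.2.

Step 4 — take square root: d = √(0.2) ≈ 0.4472.

d(x, mu) = √(0.2) ≈ 0.4472


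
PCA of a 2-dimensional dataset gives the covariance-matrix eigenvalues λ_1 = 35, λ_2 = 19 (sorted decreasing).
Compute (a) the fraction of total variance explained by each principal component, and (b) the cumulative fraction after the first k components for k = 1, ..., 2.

Step 1 — total variance = trace(Sigma) = Σ λ_i = 35 + 19 = 54.

Step 2 — fraction explained by component i = λ_i / Σ λ:
  PC1: 35/54 = 0.6481
  PC2: 19/54 = 0.3519

Step 3 — cumulative fraction after k components = (λ_1 + ... + λ_k) / Σ λ:
  k = 1: 35/54 = 0.6481
  k = 2: (35 + 19)/54 = 54/54 = 1

Summary (fraction, with percent):

explained: PC1 0.6481 (64.81%), PC2 0.3519 (35.19%);  cumulative: 0.6481, 1


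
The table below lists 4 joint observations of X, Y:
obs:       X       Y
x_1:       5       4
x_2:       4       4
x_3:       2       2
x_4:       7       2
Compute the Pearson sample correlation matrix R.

Step 1 — column means:
  mean(X) = (5 + 4 + 2 + 7) / 4 = 18/4 = 4.5
  mean(Y) = (4 + 4 + 2 + 2) / 4 = 12/4 = 3

Step 2 — sample variances and covariances s[i,j] = (1/(n-1)) · Σ_k (x_{k,i} - mean_i) · (x_{k,j} - mean_j), with n-1 = 3:
  s[X,X] = ((0.5)·(0.5) + (-0.5)·(-0.5) + (-2.5)·(-2.5) + (2.5)·(2.5)) / 3 = 13/3 = 4.3333
  s[X,Y] = ((0.5)·(1) + (-0.5)·(1) + (-2.5)·(-1) + (2.5)·(-1)) / 3 = 0/3 = 0
  s[Y,Y] = ((1)·(1) + (1)·(1) + (-1)·(-1) + (-1)·(-1)) / 3 = 4/3 = 1.3333
  Sample standard deviations s_i = √(s[i,i]):
  s(X) = √(4.3333) = 2.0817
  s(Y) = √(1.3333) = 1.1547

Step 3 — r_{ij} = s_{ij} / (s_i · s_j):
  r[X,X] = 1 (diagonal).
  r[X,Y] = 0 / (2.0817 · 1.1547) = 0 / 2.4037 = 0
  r[Y,Y] = 1 (diagonal).

R is symmetric with unit diagonal. Assembling:

R = [[1, 0],
 [0, 1]]


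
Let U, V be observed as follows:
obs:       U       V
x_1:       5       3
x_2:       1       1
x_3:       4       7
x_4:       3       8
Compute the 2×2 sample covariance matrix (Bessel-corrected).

Step 1 — column means:
  mean(U) = (5 + 1 + 4 + 3) / 4 = 13/4 = 3.25
  mean(V) = (3 + 1 + 7 + 8) / 4 = 19/4 = 4.75

Step 2 — sample covariance S[i,j] = (1/(n-1)) · Σ_k (x_{k,i} - mean_i) · (x_{k,j} - mean_j), with n-1 = 3.
  S[U,U] = ((1.75)·(1.75) + (-2.25)·(-2.25) + (0.75)·(0.75) + (-0.25)·(-0.25)) / 3 = 8.75/3 = 2.9167
  S[U,V] = ((1.75)·(-1.75) + (-2.25)·(-3.75) + (0.75)·(2.25) + (-0.25)·(3.25)) / 3 = 6.25/3 = 2.0833
  S[V,V] = ((-1.75)·(-1.75) + (-3.75)·(-3.75) + (2.25)·(2.25) + (3.25)·(3.25)) / 3 = 32.75/3 = 10.9167

S is symmetric (S[j,i] = S[i,j]). Assembling:

S = [[2.9167, 2.0833],
 [2.0833, 10.9167]]


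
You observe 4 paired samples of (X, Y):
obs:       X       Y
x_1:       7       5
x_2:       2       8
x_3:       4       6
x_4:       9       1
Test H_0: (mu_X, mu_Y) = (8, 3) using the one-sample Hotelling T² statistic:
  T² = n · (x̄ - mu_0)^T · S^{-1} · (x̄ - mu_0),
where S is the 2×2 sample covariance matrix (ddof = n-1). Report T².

Step 1 — sample mean vector:
  mean(X) = (7 + 2 + 4 + 9) / 4 = 22/4 = 5.5
  mean(Y) = (5 + 8 + 6 + 1) / 4 = 20/4 = 5
  x̄ = (5.5, 5),  deviation x̄ - mu_0 = (5.5, 5) - (8, 3) = (-2.5, 2).

Step 2 — sample covariance matrix, S[i,j] = (1/(n-1)) · Σ_k (x_{k,i} - mean_i) · (x_{k,j} - mean_j), divisor n-1 = 3:
  S[X,X] = ((1.5)·(1.5) + (-3.5)·(-3.5) + (-1.5)·(-1.5) + (3.5)·(3.5)) / 3 = 29/3 = 9.6667
  S[X,Y] = ((1.5)·(0) + (-3.5)·(3) + (-1.5)·(1) + (3.5)·(-4)) / 3 = -26/3 = -8.6667
  S[Y,Y] = ((0)·(0) + (3)·(3) + (1)·(1) + (-4)·(-4)) / 3 = 26/3 = 8.6667
  S = [[9.6667, -8.6667],
 [-8.6667, 8.6667]].

Step 3 — invert S. det(S) = 9.6667·8.6667 - (-8.6667)² = 8.6667.
  S^{-1} = (1/det) · [[d, -b], [-b, a]] = [[1, 1],
 [1, 1.1154]].

Step 4 — quadratic form (x̄ - mu_0)^T · S^{-1} · (x̄ - mu_0):
  S^{-1} · (x̄ - mu_0) = (-0.5, -0.2692),
  (x̄ - mu_0)^T · [...] = (-2.5)·(-0.5) + (2)·(-0.2692) = 0.7115.

Step 5 — scale by n: T² = 4 · 0.7115 = 2.8462.

T² ≈ 2.8462


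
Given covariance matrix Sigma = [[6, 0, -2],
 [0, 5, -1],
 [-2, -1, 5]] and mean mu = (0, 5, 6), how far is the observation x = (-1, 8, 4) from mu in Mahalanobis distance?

Step 1 — centre the observation: (x - mu) = (-1, 3, -2).

Step 2 — invert Sigma (cofactor / det for 3×3, or solve directly):
  Sigma^{-1} = [[0.1935, 0.0161, 0.0806],
 [0.0161, 0.2097, 0.0484],
 [0.0806, 0.0484, 0.2419]].

Step 3 — form the quadratic (x - mu)^T · Sigma^{-1} · (x - mu):
  Sigma^{-1} · (x - mu) = (-0.3065, 0.5161, -0.4194).
  (x - mu)^T · [Sigma^{-1} · (x - mu)] = (-1)·(-0.3065) + (3)·(0.5161) + (-2)·(-0.4194) = 2.6935.

Step 4 — take square root: d = √(2.6935) ≈ 1.6412.

d(x, mu) = √(2.6935) ≈ 1.6412


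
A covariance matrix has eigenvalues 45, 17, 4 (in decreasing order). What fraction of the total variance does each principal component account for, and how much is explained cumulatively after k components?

Step 1 — total variance = trace(Sigma) = Σ λ_i = 45 + 17 + 4 = 66.

Step 2 — fraction explained by component i = λ_i / Σ λ:
  PC1: 45/66 = 0.6818
  PC2: 17/66 = 0.2576
  PC3: 4/66 = 0.0606

Step 3 — cumulative fraction after k components = (λ_1 + ... + λ_k) / Σ λ:
  k = 1: 45/66 = 0.6818
  k = 2: (45 + 17)/66 = 62/66 = 0.9394
  k = 3: (45 + 17 + 4)/66 = 66/66 = 1

Summary (fraction, with percent):

explained: PC1 0.6818 (68.18%), PC2 0.2576 (25.76%), PC3 0.0606 (6.06%);  cumulative: 0.6818, 0.9394, 1


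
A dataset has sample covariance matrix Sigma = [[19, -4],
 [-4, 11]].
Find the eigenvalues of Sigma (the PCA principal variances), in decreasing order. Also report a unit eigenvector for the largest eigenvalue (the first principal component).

Step 1 — characteristic polynomial of 2×2 Sigma:
  det(Sigma - λI) = λ² - trace · λ + det = 0.
  trace = 19 + 11 = 30, det = 19·11 - (-4)² = 193.
Step 2 — discriminant:
  Δ = trace² - 4·det = 900 - 772 = 128.
Step 3 — eigenvalues:
  λ = (trace ± √Δ)/2 = (30 ± 11.3137)/2,
  λ_1 = 20.6569,  λ_2 = 9.3431.

Step 4 — unit eigenvector for λ_1: solve (Sigma - λ_1 I)v = 0. First row:
  (19 - 20.6569)·v_x + (-4)·v_y = 0, i.e. (-1.6569)·v_x + (-4)·v_y = 0,
  so v ∝ (b, λ_1 - a) = (-4, 1.6569); multiply by -1 so the first entry is positive: u = (4, -1.6569).
  ||u|| = √((4)² + (-1.6569)²) = √(18.7452) ≈ 4.3296,
  v_1 = u/||u|| ≈ (0.9239, -0.3827) (||v_1|| = 1).

λ_1 = 20.6569,  λ_2 = 9.3431;  v_1 ≈ (0.9239, -0.3827)


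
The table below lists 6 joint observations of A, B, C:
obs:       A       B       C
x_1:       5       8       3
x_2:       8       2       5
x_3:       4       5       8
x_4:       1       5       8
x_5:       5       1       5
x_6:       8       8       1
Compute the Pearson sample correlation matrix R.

Step 1 — column means:
  mean(A) = (5 + 8 + 4 + 1 + 5 + 8) / 6 = 31/6 = 5.1667
  mean(B) = (8 + 2 + 5 + 5 + 1 + 8) / 6 = 29/6 = 4.8333
  mean(C) = (3 + 5 + 8 + 8 + 5 + 1) / 6 = 30/6 = 5

Step 2 — sample variances and covariances s[i,j] = (1/(n-1)) · Σ_k (x_{k,i} - mean_i) · (x_{k,j} - mean_j), with n-1 = 5:
  s[A,A] = ((-0.1667)·(-0.1667) + (2.8333)·(2.8333) + (-1.1667)·(-1.1667) + (-4.1667)·(-4.1667) + (-0.1667)·(-0.1667) + (2.8333)·(2.8333)) / 5 = 34.8333/5 = 6.9667
  s[A,B] = ((-0.1667)·(3.1667) + (2.8333)·(-2.8333) + (-1.1667)·(0.1667) + (-4.1667)·(0.1667) + (-0.1667)·(-3.8333) + (2.8333)·(3.1667)) / 5 = 0.1667/5 = 0.0333
  s[A,C] = ((-0.1667)·(-2) + (2.8333)·(0) + (-1.1667)·(3) + (-4.1667)·(3) + (-0.1667)·(0) + (2.8333)·(-4)) / 5 = -27/5 = -5.4
  s[B,B] = ((3.1667)·(3.1667) + (-2.8333)·(-2.8333) + (0.1667)·(0.1667) + (0.1667)·(0.1667) + (-3.8333)·(-3.8333) + (3.1667)·(3.1667)) / 5 = 42.8333/5 = 8.5667
  s[B,C] = ((3.1667)·(-2) + (-2.8333)·(0) + (0.1667)·(3) + (0.1667)·(3) + (-3.8333)·(0) + (3.1667)·(-4)) / 5 = -18/5 = -3.6
  s[C,C] = ((-2)·(-2) + (0)·(0) + (3)·(3) + (3)·(3) + (0)·(0) + (-4)·(-4)) / 5 = 38/5 = 7.6
  Sample standard deviations s_i = √(s[i,i]):
  s(A) = √(6.9667) = 2.6394
  s(B) = √(8.5667) = 2.9269
  s(C) = √(7.6) = 2.7568

Step 3 — r_{ij} = s_{ij} / (s_i · s_j):
  r[A,A] = 1 (diagonal).
  r[A,B] = 0.0333 / (2.6394 · 2.9269) = 0.0333 / 7.7254 = 0.0043
  r[A,C] = -5.4 / (2.6394 · 2.7568) = -5.4 / 7.2764 = -0.7421
  r[B,B] = 1 (diagonal).
  r[B,C] = -3.6 / (2.9269 · 2.7568) = -3.6 / 8.0689 = -0.4462
  r[C,C] = 1 (diagonal).

R is symmetric with unit diagonal. Assembling:

R = [[1, 0.0043, -0.7421],
 [0.0043, 1, -0.4462],
 [-0.7421, -0.4462, 1]]


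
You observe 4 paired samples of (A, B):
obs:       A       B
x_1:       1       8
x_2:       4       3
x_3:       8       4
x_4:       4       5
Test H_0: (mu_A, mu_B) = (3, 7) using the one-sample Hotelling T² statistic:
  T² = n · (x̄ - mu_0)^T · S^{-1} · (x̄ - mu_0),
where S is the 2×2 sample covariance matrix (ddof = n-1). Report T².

Step 1 — sample mean vector:
  mean(A) = (1 + 4 + 8 + 4) / 4 = 17/4 = 4.25
  mean(B) = (8 + 3 + 4 + 5) / 4 = 20/4 = 5
  x̄ = (4.25, 5),  deviation x̄ - mu_0 = (4.25, 5) - (3, 7) = (1.25, -2).

Step 2 — sample covariance matrix, S[i,j] = (1/(n-1)) · Σ_k (x_{k,i} - mean_i) · (x_{k,j} - mean_j), divisor n-1 = 3:
  S[A,A] = ((-3.25)·(-3.25) + (-0.25)·(-0.25) + (3.75)·(3.75) + (-0.25)·(-0.25)) / 3 = 24.75/3 = 8.25
  S[A,B] = ((-3.25)·(3) + (-0.25)·(-2) + (3.75)·(-1) + (-0.25)·(0)) / 3 = -13/3 = -4.3333
  S[B,B] = ((3)·(3) + (-2)·(-2) + (-1)·(-1) + (0)·(0)) / 3 = 14/3 = 4.6667
  S = [[8.25, -4.3333],
 [-4.3333, 4.6667]].

Step 3 — invert S. det(S) = 8.25·4.6667 - (-4.3333)² = 19.7222.
  S^{-1} = (1/det) · [[d, -b], [-b, a]] = [[0.2366, 0.2197],
 [0.2197, 0.4183]].

Step 4 — quadratic form (x̄ - mu_0)^T · S^{-1} · (x̄ - mu_0):
  S^{-1} · (x̄ - mu_0) = (-0.1437, -0.562),
  (x̄ - mu_0)^T · [...] = (1.25)·(-0.1437) + (-2)·(-0.562) = 0.9444.

Step 5 — scale by n: T² = 4 · 0.9444 = 3.7775.

T² ≈ 3.7775


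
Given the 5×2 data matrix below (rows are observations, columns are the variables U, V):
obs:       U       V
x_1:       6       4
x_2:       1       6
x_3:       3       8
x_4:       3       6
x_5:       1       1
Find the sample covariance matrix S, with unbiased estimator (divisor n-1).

Step 1 — column means:
  mean(U) = (6 + 1 + 3 + 3 + 1) / 5 = 14/5 = 2.8
  mean(V) = (4 + 6 + 8 + 6 + 1) / 5 = 25/5 = 5

Step 2 — sample covariance S[i,j] = (1/(n-1)) · Σ_k (x_{k,i} - mean_i) · (x_{k,j} - mean_j), with n-1 = 4.
  S[U,U] = ((3.2)·(3.2) + (-1.8)·(-1.8) + (0.2)·(0.2) + (0.2)·(0.2) + (-1.8)·(-1.8)) / 4 = 16.8/4 = 4.2
  S[U,V] = ((3.2)·(-1) + (-1.8)·(1) + (0.2)·(3) + (0.2)·(1) + (-1.8)·(-4)) / 4 = 3/4 = 0.75
  S[V,V] = ((-1)·(-1) + (1)·(1) + (3)·(3) + (1)·(1) + (-4)·(-4)) / 4 = 28/4 = 7

S is symmetric (S[j,i] = S[i,j]). Assembling:

S = [[4.2, 0.75],
 [0.75, 7]]


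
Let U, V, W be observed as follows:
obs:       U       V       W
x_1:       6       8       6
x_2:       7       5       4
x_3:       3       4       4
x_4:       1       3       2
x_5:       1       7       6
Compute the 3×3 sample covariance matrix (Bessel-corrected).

Step 1 — column means:
  mean(U) = (6 + 7 + 3 + 1 + 1) / 5 = 18/5 = 3.6
  mean(V) = (8 + 5 + 4 + 3 + 7) / 5 = 27/5 = 5.4
  mean(W) = (6 + 4 + 4 + 2 + 6) / 5 = 22/5 = 4.4

Step 2 — sample covariance S[i,j] = (1/(n-1)) · Σ_k (x_{k,i} - mean_i) · (x_{k,j} - mean_j), with n-1 = 4.
  S[U,U] = ((2.4)·(2.4) + (3.4)·(3.4) + (-0.6)·(-0.6) + (-2.6)·(-2.6) + (-2.6)·(-2.6)) / 4 = 31.2/4 = 7.8
  S[U,V] = ((2.4)·(2.6) + (3.4)·(-0.4) + (-0.6)·(-1.4) + (-2.6)·(-2.4) + (-2.6)·(1.6)) / 4 = 7.8/4 = 1.95
  S[U,W] = ((2.4)·(1.6) + (3.4)·(-0.4) + (-0.6)·(-0.4) + (-2.6)·(-2.4) + (-2.6)·(1.6)) / 4 = 4.8/4 = 1.2
  S[V,V] = ((2.6)·(2.6) + (-0.4)·(-0.4) + (-1.4)·(-1.4) + (-2.4)·(-2.4) + (1.6)·(1.6)) / 4 = 17.2/4 = 4.3
  S[V,W] = ((2.6)·(1.6) + (-0.4)·(-0.4) + (-1.4)·(-0.4) + (-2.4)·(-2.4) + (1.6)·(1.6)) / 4 = 13.2/4 = 3.3
  S[W,W] = ((1.6)·(1.6) + (-0.4)·(-0.4) + (-0.4)·(-0.4) + (-2.4)·(-2.4) + (1.6)·(1.6)) / 4 = 11.2/4 = 2.8

S is symmetric (S[j,i] = S[i,j]). Assembling:

S = [[7.8, 1.95, 1.2],
 [1.95, 4.3, 3.3],
 [1.2, 3.3, 2.8]]


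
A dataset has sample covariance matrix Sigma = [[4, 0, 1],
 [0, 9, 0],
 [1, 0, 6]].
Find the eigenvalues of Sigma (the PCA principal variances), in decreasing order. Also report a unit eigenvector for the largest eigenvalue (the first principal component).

Step 1 — characteristic polynomial p(λ) = det(λI - Sigma) = λ³ - tr·λ² + c_1·λ - det, where tr = trace, c_1 = sum of the principal 2×2 minors, det = det(Sigma):
  tr = 4 + 9 + 6 = 19,
  c_1 = (4·9 - (0)²) + (4·6 - (1)²) + (9·6 - (0)²) = 36 + 23 + 54 = 113,
  det = 4·(9·6 - (0)²) - (0)·((0)·6 - (0)·(1)) + (1)·((0)·(0) - 9·(1)) = 4·(54) - (0)·(0) + (1)·(-9) = 207.
  So p(λ) = λ³ - 19λ² + 113λ - 207.
Step 2 — look for an integer root (rational root theorem: any rational root is an integer divisor of 207). Testing λ = 9:
  p(9) = 729 - 1539 + 1017 - 207 = 0  ✓
  Dividing out (λ - 9): p(λ) = (λ - 9)(λ² - 10λ + 23).
Step 3 — remaining eigenvalues from the quadratic λ² - 10λ + 23 = 0:
  Δ = 10² - 4·23 = 100 - 92 = 8,  λ = (10 ± √8)/2 = (10 ± 2.8284)/2 ≈ 6.4142 or 3.5858.
  Sorted: λ_1 = 9,  λ_2 = 6.4142,  λ_3 = 3.5858  (check: sum = 19 = tr ✓).

Step 4 — unit eigenvector for λ_1 = 9: v spans the null space of (Sigma - λ_1 I), whose rows are
  r_1 = (-5, 0, 1),  r_2 = (0, 0, 0),  r_3 = (1, 0, -3).
  v is orthogonal to every row, so take v ∝ r_1 × r_3 = ((0)·(-3) - (1)·(0), (1)·(1) - (-5)·(-3), (-5)·(0) - (0)·(1)) = (0, -14, 0).
  Rescale (divide by 14; multiply by -1 so the first nonzero entry is positive): u = (0, 1, 0).
  ||u|| = √((0)² + (1)² + (0)²) = √(1) = 1,  v_1 = u/||u|| ≈ (0, 1, 0) (||v_1|| = 1).

λ_1 = 9,  λ_2 = 6.4142,  λ_3 = 3.5858;  v_1 ≈ (0, 1, 0)


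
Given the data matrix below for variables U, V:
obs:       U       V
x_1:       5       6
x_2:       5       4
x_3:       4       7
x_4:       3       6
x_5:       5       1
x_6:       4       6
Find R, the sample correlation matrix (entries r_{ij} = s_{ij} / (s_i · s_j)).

Step 1 — column means:
  mean(U) = (5 + 5 + 4 + 3 + 5 + 4) / 6 = 26/6 = 4.3333
  mean(V) = (6 + 4 + 7 + 6 + 1 + 6) / 6 = 30/6 = 5

Step 2 — sample variances and covariances s[i,j] = (1/(n-1)) · Σ_k (x_{k,i} - mean_i) · (x_{k,j} - mean_j), with n-1 = 5:
  s[U,U] = ((0.6667)·(0.6667) + (0.6667)·(0.6667) + (-0.3333)·(-0.3333) + (-1.3333)·(-1.3333) + (0.6667)·(0.6667) + (-0.3333)·(-0.3333)) / 5 = 3.3333/5 = 0.6667
  s[U,V] = ((0.6667)·(1) + (0.6667)·(-1) + (-0.3333)·(2) + (-1.3333)·(1) + (0.6667)·(-4) + (-0.3333)·(1)) / 5 = -5/5 = -1
  s[V,V] = ((1)·(1) + (-1)·(-1) + (2)·(2) + (1)·(1) + (-4)·(-4) + (1)·(1)) / 5 = 24/5 = 4.8
  Sample standard deviations s_i = √(s[i,i]):
  s(U) = √(0.6667) = 0.8165
  s(V) = √(4.8) = 2.1909

Step 3 — r_{ij} = s_{ij} / (s_i · s_j):
  r[U,U] = 1 (diagonal).
  r[U,V] = -1 / (0.8165 · 2.1909) = -1 / 1.7889 = -0.559
  r[V,V] = 1 (diagonal).

R is symmetric with unit diagonal. Assembling:

R = [[1, -0.559],
 [-0.559, 1]]


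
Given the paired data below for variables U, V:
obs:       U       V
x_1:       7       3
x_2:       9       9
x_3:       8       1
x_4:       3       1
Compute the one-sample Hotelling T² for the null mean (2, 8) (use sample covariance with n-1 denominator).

Step 1 — sample mean vector:
  mean(U) = (7 + 9 + 8 + 3) / 4 = 27/4 = 6.75
  mean(V) = (3 + 9 + 1 + 1) / 4 = 14/4 = 3.5
  x̄ = (6.75, 3.5),  deviation x̄ - mu_0 = (6.75, 3.5) - (2, 8) = (4.75, -4.5).

Step 2 — sample covariance matrix, S[i,j] = (1/(n-1)) · Σ_k (x_{k,i} - mean_i) · (x_{k,j} - mean_j), divisor n-1 = 3:
  S[U,U] = ((0.25)·(0.25) + (2.25)·(2.25) + (1.25)·(1.25) + (-3.75)·(-3.75)) / 3 = 20.75/3 = 6.9167
  S[U,V] = ((0.25)·(-0.5) + (2.25)·(5.5) + (1.25)·(-2.5) + (-3.75)·(-2.5)) / 3 = 18.5/3 = 6.1667
  S[V,V] = ((-0.5)·(-0.5) + (5.5)·(5.5) + (-2.5)·(-2.5) + (-2.5)·(-2.5)) / 3 = 43/3 = 14.3333
  S = [[6.9167, 6.1667],
 [6.1667, 14.3333]].

Step 3 — invert S. det(S) = 6.9167·14.3333 - (6.1667)² = 61.1111.
  S^{-1} = (1/det) · [[d, -b], [-b, a]] = [[0.2345, -0.1009],
 [-0.1009, 0.1132]].

Step 4 — quadratic form (x̄ - mu_0)^T · S^{-1} · (x̄ - mu_0):
  S^{-1} · (x̄ - mu_0) = (1.5682, -0.9886),
  (x̄ - mu_0)^T · [...] = (4.75)·(1.5682) + (-4.5)·(-0.9886) = 11.8977.

Step 5 — scale by n: T² = 4 · 11.8977 = 47.5909.

T² ≈ 47.5909


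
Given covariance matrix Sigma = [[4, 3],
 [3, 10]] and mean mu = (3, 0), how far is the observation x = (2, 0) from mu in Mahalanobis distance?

Step 1 — centre the observation: (x - mu) = (-1, 0).

Step 2 — invert Sigma. det(Sigma) = 4·10 - (3)² = 31.
  Sigma^{-1} = (1/det) · [[d, -b], [-b, a]] = [[0.3226, -0.0968],
 [-0.0968, 0.129]].

Step 3 — form the quadratic (x - mu)^T · Sigma^{-1} · (x - mu):
  Sigma^{-1} · (x - mu) = (-0.3226, 0.0968).
  (x - mu)^T · [Sigma^{-1} · (x - mu)] = (-1)·(-0.3226) + (0)·(0.0968) = 0.3226.

Step 4 — take square root: d = √(0.3226) ≈ 0.568.

d(x, mu) = √(0.3226) ≈ 0.568


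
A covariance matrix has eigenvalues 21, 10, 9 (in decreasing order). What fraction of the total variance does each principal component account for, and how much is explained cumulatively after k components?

Step 1 — total variance = trace(Sigma) = Σ λ_i = 21 + 10 + 9 = 40.

Step 2 — fraction explained by component i = λ_i / Σ λ:
  PC1: 21/40 = 0.525
  PC2: 10/40 = 0.25
  PC3: 9/40 = 0.225

Step 3 — cumulative fraction after k components = (λ_1 + ... + λ_k) / Σ λ:
  k = 1: 21/40 = 0.525
  k = 2: (21 + 10)/40 = 31/40 = 0.775
  k = 3: (21 + 10 + 9)/40 = 40/40 = 1

Summary (fraction, with percent):

explained: PC1 0.525 (52.5%), PC2 0.25 (25%), PC3 0.225 (22.5%);  cumulative: 0.525, 0.775, 1


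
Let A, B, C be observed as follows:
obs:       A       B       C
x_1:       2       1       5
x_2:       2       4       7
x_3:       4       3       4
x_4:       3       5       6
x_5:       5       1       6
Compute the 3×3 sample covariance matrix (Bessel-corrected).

Step 1 — column means:
  mean(A) = (2 + 2 + 4 + 3 + 5) / 5 = 16/5 = 3.2
  mean(B) = (1 + 4 + 3 + 5 + 1) / 5 = 14/5 = 2.8
  mean(C) = (5 + 7 + 4 + 6 + 6) / 5 = 28/5 = 5.6

Step 2 — sample covariance S[i,j] = (1/(n-1)) · Σ_k (x_{k,i} - mean_i) · (x_{k,j} - mean_j), with n-1 = 4.
  S[A,A] = ((-1.2)·(-1.2) + (-1.2)·(-1.2) + (0.8)·(0.8) + (-0.2)·(-0.2) + (1.8)·(1.8)) / 4 = 6.8/4 = 1.7
  S[A,B] = ((-1.2)·(-1.8) + (-1.2)·(1.2) + (0.8)·(0.2) + (-0.2)·(2.2) + (1.8)·(-1.8)) / 4 = -2.8/4 = -0.7
  S[A,C] = ((-1.2)·(-0.6) + (-1.2)·(1.4) + (0.8)·(-1.6) + (-0.2)·(0.4) + (1.8)·(0.4)) / 4 = -1.6/4 = -0.4
  S[B,B] = ((-1.8)·(-1.8) + (1.2)·(1.2) + (0.2)·(0.2) + (2.2)·(2.2) + (-1.8)·(-1.8)) / 4 = 12.8/4 = 3.2
  S[B,C] = ((-1.8)·(-0.6) + (1.2)·(1.4) + (0.2)·(-1.6) + (2.2)·(0.4) + (-1.8)·(0.4)) / 4 = 2.6/4 = 0.65
  S[C,C] = ((-0.6)·(-0.6) + (1.4)·(1.4) + (-1.6)·(-1.6) + (0.4)·(0.4) + (0.4)·(0.4)) / 4 = 5.2/4 = 1.3

S is symmetric (S[j,i] = S[i,j]). Assembling:

S = [[1.7, -0.7, -0.4],
 [-0.7, 3.2, 0.65],
 [-0.4, 0.65, 1.3]]


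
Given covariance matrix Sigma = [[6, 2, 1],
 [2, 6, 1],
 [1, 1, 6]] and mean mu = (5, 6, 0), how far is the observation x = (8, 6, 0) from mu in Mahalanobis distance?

Step 1 — centre the observation: (x - mu) = (3, 0, 0).

Step 2 — invert Sigma (cofactor / det for 3×3, or solve directly):
  Sigma^{-1} = [[0.1902, -0.0598, -0.0217],
 [-0.0598, 0.1902, -0.0217],
 [-0.0217, -0.0217, 0.1739]].

Step 3 — form the quadratic (x - mu)^T · Sigma^{-1} · (x - mu):
  Sigma^{-1} · (x - mu) = (0.5707, -0.1793, -0.0652).
  (x - mu)^T · [Sigma^{-1} · (x - mu)] = (3)·(0.5707) + (0)·(-0.1793) + (0)·(-0.0652) = 1.712.

Step 4 — take square root: d = √(1.712) ≈ 1.3084.

d(x, mu) = √(1.712) ≈ 1.3084


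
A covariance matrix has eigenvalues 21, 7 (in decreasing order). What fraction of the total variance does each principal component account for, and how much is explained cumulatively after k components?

Step 1 — total variance = trace(Sigma) = Σ λ_i = 21 + 7 = 28.

Step 2 — fraction explained by component i = λ_i / Σ λ:
  PC1: 21/28 = 0.75
  PC2: 7/28 = 0.25

Step 3 — cumulative fraction after k components = (λ_1 + ... + λ_k) / Σ λ:
  k = 1: 21/28 = 0.75
  k = 2: (21 + 7)/28 = 28/28 = 1

Summary (fraction, with percent):

explained: PC1 0.75 (75%), PC2 0.25 (25%);  cumulative: 0.75, 1


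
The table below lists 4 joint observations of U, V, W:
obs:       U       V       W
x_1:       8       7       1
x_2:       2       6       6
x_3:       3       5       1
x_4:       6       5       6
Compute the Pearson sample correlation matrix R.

Step 1 — column means:
  mean(U) = (8 + 2 + 3 + 6) / 4 = 19/4 = 4.75
  mean(V) = (7 + 6 + 5 + 5) / 4 = 23/4 = 5.75
  mean(W) = (1 + 6 + 1 + 6) / 4 = 14/4 = 3.5

Step 2 — sample variances and covariances s[i,j] = (1/(n-1)) · Σ_k (x_{k,i} - mean_i) · (x_{k,j} - mean_j), with n-1 = 3:
  s[U,U] = ((3.25)·(3.25) + (-2.75)·(-2.75) + (-1.75)·(-1.75) + (1.25)·(1.25)) / 3 = 22.75/3 = 7.5833
  s[U,V] = ((3.25)·(1.25) + (-2.75)·(0.25) + (-1.75)·(-0.75) + (1.25)·(-0.75)) / 3 = 3.75/3 = 1.25
  s[U,W] = ((3.25)·(-2.5) + (-2.75)·(2.5) + (-1.75)·(-2.5) + (1.25)·(2.5)) / 3 = -7.5/3 = -2.5
  s[V,V] = ((1.25)·(1.25) + (0.25)·(0.25) + (-0.75)·(-0.75) + (-0.75)·(-0.75)) / 3 = 2.75/3 = 0.9167
  s[V,W] = ((1.25)·(-2.5) + (0.25)·(2.5) + (-0.75)·(-2.5) + (-0.75)·(2.5)) / 3 = -2.5/3 = -0.8333
  s[W,W] = ((-2.5)·(-2.5) + (2.5)·(2.5) + (-2.5)·(-2.5) + (2.5)·(2.5)) / 3 = 25/3 = 8.3333
  Sample standard deviations s_i = √(s[i,i]):
  s(U) = √(7.5833) = 2.7538
  s(V) = √(0.9167) = 0.9574
  s(W) = √(8.3333) = 2.8868

Step 3 — r_{ij} = s_{ij} / (s_i · s_j):
  r[U,U] = 1 (diagonal).
  r[U,V] = 1.25 / (2.7538 · 0.9574) = 1.25 / 2.6365 = 0.4741
  r[U,W] = -2.5 / (2.7538 · 2.8868) = -2.5 / 7.9495 = -0.3145
  r[V,V] = 1 (diagonal).
  r[V,W] = -0.8333 / (0.9574 · 2.8868) = -0.8333 / 2.7639 = -0.3015
  r[W,W] = 1 (diagonal).

R is symmetric with unit diagonal. Assembling:

R = [[1, 0.4741, -0.3145],
 [0.4741, 1, -0.3015],
 [-0.3145, -0.3015, 1]]


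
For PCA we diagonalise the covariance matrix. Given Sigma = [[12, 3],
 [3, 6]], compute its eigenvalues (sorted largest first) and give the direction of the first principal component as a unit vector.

Step 1 — characteristic polynomial of 2×2 Sigma:
  det(Sigma - λI) = λ² - trace · λ + det = 0.
  trace = 12 + 6 = 18, det = 12·6 - (3)² = 63.
Step 2 — discriminant:
  Δ = trace² - 4·det = 324 - 252 = 72.
Step 3 — eigenvalues:
  λ = (trace ± √Δ)/2 = (18 ± 8.4853)/2,
  λ_1 = 13.2426,  λ_2 = 4.7574.

Step 4 — unit eigenvector for λ_1: solve (Sigma - λ_1 I)v = 0. First row:
  (12 - 13.2426)·v_x + (3)·v_y = 0, i.e. (-1.2426)·v_x + (3)·v_y = 0,
  so v ∝ (b, λ_1 - a) = (3, 1.2426) = u.
  ||u|| = √((3)² + (1.2426)²) = √(10.5442) ≈ 3.2472,
  v_1 = u/||u|| ≈ (0.9239, 0.3827) (||v_1|| = 1).

λ_1 = 13.2426,  λ_2 = 4.7574;  v_1 ≈ (0.9239, 0.3827)


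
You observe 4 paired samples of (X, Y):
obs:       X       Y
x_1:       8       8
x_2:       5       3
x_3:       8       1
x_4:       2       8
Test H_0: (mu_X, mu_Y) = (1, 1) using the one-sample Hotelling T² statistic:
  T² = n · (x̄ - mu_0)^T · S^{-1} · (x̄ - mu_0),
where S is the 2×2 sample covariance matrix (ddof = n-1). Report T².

Step 1 — sample mean vector:
  mean(X) = (8 + 5 + 8 + 2) / 4 = 23/4 = 5.75
  mean(Y) = (8 + 3 + 1 + 8) / 4 = 20/4 = 5
  x̄ = (5.75, 5),  deviation x̄ - mu_0 = (5.75, 5) - (1, 1) = (4.75, 4).

Step 2 — sample covariance matrix, S[i,j] = (1/(n-1)) · Σ_k (x_{k,i} - mean_i) · (x_{k,j} - mean_j), divisor n-1 = 3:
  S[X,X] = ((2.25)·(2.25) + (-0.75)·(-0.75) + (2.25)·(2.25) + (-3.75)·(-3.75)) / 3 = 24.75/3 = 8.25
  S[X,Y] = ((2.25)·(3) + (-0.75)·(-2) + (2.25)·(-4) + (-3.75)·(3)) / 3 = -12/3 = -4
  S[Y,Y] = ((3)·(3) + (-2)·(-2) + (-4)·(-4) + (3)·(3)) / 3 = 38/3 = 12.6667
  S = [[8.25, -4],
 [-4, 12.6667]].

Step 3 — invert S. det(S) = 8.25·12.6667 - (-4)² = 88.5.
  S^{-1} = (1/det) · [[d, -b], [-b, a]] = [[0.1431, 0.0452],
 [0.0452, 0.0932]].

Step 4 — quadratic form (x̄ - mu_0)^T · S^{-1} · (x̄ - mu_0):
  S^{-1} · (x̄ - mu_0) = (0.8606, 0.5876),
  (x̄ - mu_0)^T · [...] = (4.75)·(0.8606) + (4)·(0.5876) = 6.4383.

Step 5 — scale by n: T² = 4 · 6.4383 = 25.7533.

T² ≈ 25.7533


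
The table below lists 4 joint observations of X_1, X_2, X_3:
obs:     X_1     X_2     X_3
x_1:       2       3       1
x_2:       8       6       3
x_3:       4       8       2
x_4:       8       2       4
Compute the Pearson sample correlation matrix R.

Step 1 — column means:
  mean(X_1) = (2 + 8 + 4 + 8) / 4 = 22/4 = 5.5
  mean(X_2) = (3 + 6 + 8 + 2) / 4 = 19/4 = 4.75
  mean(X_3) = (1 + 3 + 2 + 4) / 4 = 10/4 = 2.5

Step 2 — sample variances and covariances s[i,j] = (1/(n-1)) · Σ_k (x_{k,i} - mean_i) · (x_{k,j} - mean_j), with n-1 = 3:
  s[X_1,X_1] = ((-3.5)·(-3.5) + (2.5)·(2.5) + (-1.5)·(-1.5) + (2.5)·(2.5)) / 3 = 27/3 = 9
  s[X_1,X_2] = ((-3.5)·(-1.75) + (2.5)·(1.25) + (-1.5)·(3.25) + (2.5)·(-2.75)) / 3 = -2.5/3 = -0.8333
  s[X_1,X_3] = ((-3.5)·(-1.5) + (2.5)·(0.5) + (-1.5)·(-0.5) + (2.5)·(1.5)) / 3 = 11/3 = 3.6667
  s[X_2,X_2] = ((-1.75)·(-1.75) + (1.25)·(1.25) + (3.25)·(3.25) + (-2.75)·(-2.75)) / 3 = 22.75/3 = 7.5833
  s[X_2,X_3] = ((-1.75)·(-1.5) + (1.25)·(0.5) + (3.25)·(-0.5) + (-2.75)·(1.5)) / 3 = -2.5/3 = -0.8333
  s[X_3,X_3] = ((-1.5)·(-1.5) + (0.5)·(0.5) + (-0.5)·(-0.5) + (1.5)·(1.5)) / 3 = 5/3 = 1.6667
  Sample standard deviations s_i = √(s[i,i]):
  s(X_1) = √(9) = 3
  s(X_2) = √(7.5833) = 2.7538
  s(X_3) = √(1.6667) = 1.291

Step 3 — r_{ij} = s_{ij} / (s_i · s_j):
  r[X_1,X_1] = 1 (diagonal).
  r[X_1,X_2] = -0.8333 / (3 · 2.7538) = -0.8333 / 8.2614 = -0.1009
  r[X_1,X_3] = 3.6667 / (3 · 1.291) = 3.6667 / 3.873 = 0.9467
  r[X_2,X_2] = 1 (diagonal).
  r[X_2,X_3] = -0.8333 / (2.7538 · 1.291) = -0.8333 / 3.5551 = -0.2344
  r[X_3,X_3] = 1 (diagonal).

R is symmetric with unit diagonal. Assembling:

R = [[1, -0.1009, 0.9467],
 [-0.1009, 1, -0.2344],
 [0.9467, -0.2344, 1]]
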